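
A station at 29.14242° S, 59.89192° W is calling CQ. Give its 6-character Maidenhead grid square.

GG00bu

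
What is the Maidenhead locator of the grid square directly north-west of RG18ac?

RG08xd

Longitude subsquare a = 0; −1 → -1, wraps to 23 = x, carry into square.
Longitude square 1; −1 → 0.
Latitude subsquare c = 2; +1 → 3 = d.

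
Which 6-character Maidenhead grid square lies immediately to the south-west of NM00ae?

MM90xd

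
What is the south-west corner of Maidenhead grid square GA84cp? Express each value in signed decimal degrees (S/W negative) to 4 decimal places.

-85.3750, -43.8333

Field G=6, A=0: +6·20° lon, +0·10° lat → SW at lon -60°, lat -90°.
Square 8, 4: +8·2° lon, +4·1° lat → SW at lon -44°, lat -86°.
Subsquare c=2, p=15: +2·0.0833333° lon, +15·0.0416667° lat → SW at lon -43.8333°, lat -85.375°.
latitude -85.3750, longitude -43.8333.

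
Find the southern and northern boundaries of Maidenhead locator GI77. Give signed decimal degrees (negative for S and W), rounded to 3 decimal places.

Field G=6, I=8: +6·20° lon, +8·10° lat → SW at lon -60°, lat -10°.
Square 7, 7: +7·2° lon, +7·1° lat → SW at lon -46°, lat -3°.
Cell spans 2° lon × 1° lat.
south -3.000, north -2.000.

-3.000, -2.000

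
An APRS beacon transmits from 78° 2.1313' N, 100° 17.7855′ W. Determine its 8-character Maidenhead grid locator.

DQ98ua48

Offset from 180°W / 90°S: lon 79.70358°, lat 168.03552°.
Field: 79.70358/20 → 3 → D, 168.03552/10 → 16 → Q; chars DQ.
Square: 19.70358/2 → 9, 8.03552/1 → 8; chars 98.
Subsquare: 1.70358/0.0833333 → 20 → u, 0.03552/0.0416667 → 0 → a; chars ua.
Extended square: 0.03691/0.00833333 → 4, 0.03552/0.00416667 → 8; chars 48.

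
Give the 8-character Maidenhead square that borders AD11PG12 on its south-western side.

AD11pg01

Longitude extended square 1; −1 → 0.
Latitude extended square 2; −1 → 1.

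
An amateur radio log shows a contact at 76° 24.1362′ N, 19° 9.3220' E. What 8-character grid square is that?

Shift to the Maidenhead origin (180°W, 90°S): lon 199.15537, lat 166.40227.
Field: lon ⌊199.15537/20⌋ = 9 → J; lat ⌊166.40227/10⌋ = 16 → Q.
Square: lon ⌊19.15537/2⌋ = 9; lat ⌊6.40227/1⌋ = 6.
Subsquare: lon ⌊1.15537/0.0833333⌋ = 13 → n; lat ⌊0.40227/0.0416667⌋ = 9 → j.
Extended square: lon ⌊0.07203/0.00833333⌋ = 8; lat ⌊0.02727/0.00416667⌋ = 6.

JQ96nj86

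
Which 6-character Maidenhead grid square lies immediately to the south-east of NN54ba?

Longitude subsquare b = 1; +1 → 2 = c.
Latitude subsquare a = 0; −1 → -1, wraps to 23 = x, carry into square.
Latitude square 4; −1 → 3.

NN53cx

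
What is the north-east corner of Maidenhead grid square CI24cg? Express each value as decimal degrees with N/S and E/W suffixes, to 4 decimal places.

5.7083° S, 135.7500° W

Field C=2, I=8: +2·20° lon, +8·10° lat → SW at lon -140°, lat -10°.
Square 2, 4: +2·2° lon, +4·1° lat → SW at lon -136°, lat -6°.
Subsquare c=2, g=6: +2·0.0833333° lon, +6·0.0416667° lat → SW at lon -135.833°, lat -5.75°.
Cell spans 0.0833333° lon × 0.0416667° lat. NE corner is SW corner plus one full cell.
latitude 5.7083° S, longitude 135.7500° W.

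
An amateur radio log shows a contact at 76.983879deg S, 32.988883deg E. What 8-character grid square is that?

KB63la83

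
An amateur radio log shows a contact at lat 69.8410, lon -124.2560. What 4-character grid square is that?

CP79

Offset from 180°W / 90°S: lon 55.74°, lat 159.84°.
Field (20°×10°, letters A–R): lon ⌊55.74/20⌋ = 2 → C; lat ⌊159.84/10⌋ = 15 → P.
Square (2°×1°, digits 0–9): lon ⌊15.74/2⌋ = 7; lat ⌊9.84/1⌋ = 9.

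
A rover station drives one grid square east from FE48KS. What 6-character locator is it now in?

FE48ls

Longitude subsquare k = 10; +1 → 11 = l.
The latitude characters are unchanged.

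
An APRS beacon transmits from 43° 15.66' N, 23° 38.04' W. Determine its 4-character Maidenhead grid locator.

Shift to the Maidenhead origin (180°W, 90°S): lon 156.37, lat 133.26.
Field: lon ⌊156.37/20⌋ = 7 → H; lat ⌊133.26/10⌋ = 13 → N.
Square: lon ⌊16.37/2⌋ = 8; lat ⌊3.26/1⌋ = 3.

HN83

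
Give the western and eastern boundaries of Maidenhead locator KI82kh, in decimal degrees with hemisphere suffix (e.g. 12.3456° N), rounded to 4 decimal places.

36.8333° E, 36.9167° E

Field K=10, I=8: +10·20° lon, +8·10° lat → SW at lon 20°, lat -10°.
Square 8, 2: +8·2° lon, +2·1° lat → SW at lon 36°, lat -8°.
Subsquare k=10, h=7: +10·0.0833333° lon, +7·0.0416667° lat → SW at lon 36.8333°, lat -7.70833°.
Cell spans 0.0833333° lon × 0.0416667° lat.
west 36.8333° E, east 36.9167° E.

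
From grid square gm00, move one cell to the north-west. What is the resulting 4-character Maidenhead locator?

FM91

Longitude square 0; −1 → -1, wraps to 9, carry into field.
Longitude field G = 6; −1 → 5 = F.
Latitude square 0; +1 → 1.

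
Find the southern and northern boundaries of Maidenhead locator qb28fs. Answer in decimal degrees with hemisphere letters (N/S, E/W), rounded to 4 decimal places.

Field Q=16, B=1: +16·20° lon, +1·10° lat → SW at lon 140°, lat -80°.
Square 2, 8: +2·2° lon, +8·1° lat → SW at lon 144°, lat -72°.
Subsquare f=5, s=18: +5·0.0833333° lon, +18·0.0416667° lat → SW at lon 144.417°, lat -71.25°.
Cell spans 0.0833333° lon × 0.0416667° lat.
south 71.2500° S, north 71.2083° S.

71.2500° S, 71.2083° S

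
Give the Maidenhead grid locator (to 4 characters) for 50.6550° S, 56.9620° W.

Offset from 180°W / 90°S: lon 123.04°, lat 39.34°.
Field: 123.04/20 → 6 → G, 39.34/10 → 3 → D; chars GD.
Square: 3.04/2 → 1, 9.34/1 → 9; chars 19.

GD19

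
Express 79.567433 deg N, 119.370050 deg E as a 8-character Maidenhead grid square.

Shift to the Maidenhead origin (180°W, 90°S): lon 299.37005, lat 169.56743.
Field: lon ⌊299.37005/20⌋ = 14 → O; lat ⌊169.56743/10⌋ = 16 → Q.
Square: lon ⌊19.37005/2⌋ = 9; lat ⌊9.56743/1⌋ = 9.
Subsquare: lon ⌊1.37005/0.0833333⌋ = 16 → q; lat ⌊0.56743/0.0416667⌋ = 13 → n.
Extended square: lon ⌊0.03672/0.00833333⌋ = 4; lat ⌊0.02577/0.00416667⌋ = 6.

OQ99qn46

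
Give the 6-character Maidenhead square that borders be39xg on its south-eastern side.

Longitude subsquare x = 23; +1 → 24, wraps to 0 = a, carry into square.
Longitude square 3; +1 → 4.
Latitude subsquare g = 6; −1 → 5 = f.

BE49af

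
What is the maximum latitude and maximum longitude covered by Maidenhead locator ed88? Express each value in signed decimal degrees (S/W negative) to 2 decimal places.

-51.00, -82.00

Field E=4, D=3: +4·20° lon, +3·10° lat → SW at lon -100°, lat -60°.
Square 8, 8: +8·2° lon, +8·1° lat → SW at lon -84°, lat -52°.
Cell spans 2° lon × 1° lat. NE corner is SW corner plus one full cell.
latitude -51.00, longitude -82.00.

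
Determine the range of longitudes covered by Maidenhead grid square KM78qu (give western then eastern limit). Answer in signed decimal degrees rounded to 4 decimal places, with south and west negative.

35.3333, 35.4167

Field K=10, M=12: +10·20° lon, +12·10° lat → SW at lon 20°, lat 30°.
Square 7, 8: +7·2° lon, +8·1° lat → SW at lon 34°, lat 38°.
Subsquare q=16, u=20: +16·0.0833333° lon, +20·0.0416667° lat → SW at lon 35.3333°, lat 38.8333°.
Cell spans 0.0833333° lon × 0.0416667° lat.
west 35.3333, east 35.4167.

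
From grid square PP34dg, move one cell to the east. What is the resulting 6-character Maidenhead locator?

Longitude subsquare d = 3; +1 → 4 = e.
The latitude characters are unchanged.

PP34eg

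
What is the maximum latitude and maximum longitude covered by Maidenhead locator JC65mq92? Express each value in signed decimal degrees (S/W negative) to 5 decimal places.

-64.32083, 13.08333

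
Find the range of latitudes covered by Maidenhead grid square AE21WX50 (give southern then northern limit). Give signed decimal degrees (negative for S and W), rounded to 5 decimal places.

Field A=0, E=4: +0·20° lon, +4·10° lat → SW at lon -180°, lat -50°.
Square 2, 1: +2·2° lon, +1·1° lat → SW at lon -176°, lat -49°.
Subsquare w=22, x=23: +22·0.0833333° lon, +23·0.0416667° lat → SW at lon -174.167°, lat -48.0417°.
Extended square 5, 0: +5·0.00833333° lon, +0·0.00416667° lat → SW at lon -174.125°, lat -48.0417°.
Cell spans 0.00833333° lon × 0.00416667° lat.
south -48.04167, north -48.03750.

-48.04167, -48.03750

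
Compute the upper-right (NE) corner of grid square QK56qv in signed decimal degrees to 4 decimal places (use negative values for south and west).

16.9167, 151.4167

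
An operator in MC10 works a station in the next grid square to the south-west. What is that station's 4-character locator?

Longitude square 1; −1 → 0.
Latitude square 0; −1 → -1, wraps to 9, carry into field.
Latitude field C = 2; −1 → 1 = B.

MB09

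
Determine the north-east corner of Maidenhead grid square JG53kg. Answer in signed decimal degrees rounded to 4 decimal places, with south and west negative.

-26.7083, 10.9167

Field J=9, G=6: +9·20° lon, +6·10° lat → SW at lon 0°, lat -30°.
Square 5, 3: +5·2° lon, +3·1° lat → SW at lon 10°, lat -27°.
Subsquare k=10, g=6: +10·0.0833333° lon, +6·0.0416667° lat → SW at lon 10.8333°, lat -26.75°.
Cell spans 0.0833333° lon × 0.0416667° lat. NE corner is SW corner plus one full cell.
latitude -26.7083, longitude 10.9167.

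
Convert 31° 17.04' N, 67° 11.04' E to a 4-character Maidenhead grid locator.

MM31

Offset from 180°W / 90°S: lon 247.18°, lat 121.28°.
Field (20°×10°, letters A–R): 247.18/20 → 12 → M, 121.28/10 → 12 → M; chars MM.
Square (2°×1°, digits 0–9): 7.18/2 → 3, 1.28/1 → 1; chars 31.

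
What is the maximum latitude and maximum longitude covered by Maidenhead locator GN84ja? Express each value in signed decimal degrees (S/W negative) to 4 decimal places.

44.0417, -43.1667

Field G=6, N=13: +6·20° lon, +13·10° lat → SW at lon -60°, lat 40°.
Square 8, 4: +8·2° lon, +4·1° lat → SW at lon -44°, lat 44°.
Subsquare j=9, a=0: +9·0.0833333° lon, +0·0.0416667° lat → SW at lon -43.25°, lat 44°.
Cell spans 0.0833333° lon × 0.0416667° lat. NE corner is SW corner plus one full cell.
latitude 44.0417, longitude -43.1667.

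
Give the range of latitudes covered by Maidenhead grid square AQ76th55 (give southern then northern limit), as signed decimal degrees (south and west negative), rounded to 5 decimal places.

Field A=0, Q=16: +0·20° lon, +16·10° lat → SW at lon -180°, lat 70°.
Square 7, 6: +7·2° lon, +6·1° lat → SW at lon -166°, lat 76°.
Subsquare t=19, h=7: +19·0.0833333° lon, +7·0.0416667° lat → SW at lon -164.417°, lat 76.2917°.
Extended square 5, 5: +5·0.00833333° lon, +5·0.00416667° lat → SW at lon -164.375°, lat 76.3125°.
Cell spans 0.00833333° lon × 0.00416667° lat.
south 76.31250, north 76.31667.

76.31250, 76.31667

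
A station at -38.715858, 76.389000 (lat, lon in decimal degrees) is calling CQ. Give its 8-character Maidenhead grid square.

Offset from 180°W / 90°S: lon 256.38900°, lat 51.28414°.
Field: lon ⌊256.38900/20⌋ = 12 → M; lat ⌊51.28414/10⌋ = 5 → F.
Square: lon ⌊16.38900/2⌋ = 8; lat ⌊1.28414/1⌋ = 1.
Subsquare: lon ⌊0.38900/0.0833333⌋ = 4 → e; lat ⌊0.28414/0.0416667⌋ = 6 → g.
Extended square: lon ⌊0.05567/0.00833333⌋ = 6; lat ⌊0.03414/0.00416667⌋ = 8.

MF81eg68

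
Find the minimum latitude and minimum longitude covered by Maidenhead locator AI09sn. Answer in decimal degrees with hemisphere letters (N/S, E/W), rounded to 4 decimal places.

0.4583° S, 178.5000° W

Field A=0, I=8: +0·20° lon, +8·10° lat → SW at lon -180°, lat -10°.
Square 0, 9: +0·2° lon, +9·1° lat → SW at lon -180°, lat -1°.
Subsquare s=18, n=13: +18·0.0833333° lon, +13·0.0416667° lat → SW at lon -178.5°, lat -0.458333°.
latitude 0.4583° S, longitude 178.5000° W.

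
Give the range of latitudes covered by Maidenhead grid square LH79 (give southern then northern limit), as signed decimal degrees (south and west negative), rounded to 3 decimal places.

-11.000, -10.000

Field L=11, H=7: +11·20° lon, +7·10° lat → SW at lon 40°, lat -20°.
Square 7, 9: +7·2° lon, +9·1° lat → SW at lon 54°, lat -11°.
Cell spans 2° lon × 1° lat.
south -11.000, north -10.000.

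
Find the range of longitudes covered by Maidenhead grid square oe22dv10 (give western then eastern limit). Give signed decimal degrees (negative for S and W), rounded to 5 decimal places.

104.25833, 104.26667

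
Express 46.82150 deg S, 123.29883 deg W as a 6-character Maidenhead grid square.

CE83ie

Offset from 180°W / 90°S: lon 56.7012°, lat 43.1785°.
Field (20°×10°, letters A–R): lon ⌊56.7012/20⌋ = 2 → C; lat ⌊43.1785/10⌋ = 4 → E.
Square (2°×1°, digits 0–9): lon ⌊16.7012/2⌋ = 8; lat ⌊3.1785/1⌋ = 3.
Subsquare (5′×2.5′, letters a–x): lon ⌊0.7012/0.0833333⌋ = 8 → i; lat ⌊0.1785/0.0416667⌋ = 4 → e.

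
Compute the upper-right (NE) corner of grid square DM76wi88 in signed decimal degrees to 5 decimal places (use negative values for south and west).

36.37083, -104.09167

Field D=3, M=12: +3·20° lon, +12·10° lat → SW at lon -120°, lat 30°.
Square 7, 6: +7·2° lon, +6·1° lat → SW at lon -106°, lat 36°.
Subsquare w=22, i=8: +22·0.0833333° lon, +8·0.0416667° lat → SW at lon -104.167°, lat 36.3333°.
Extended square 8, 8: +8·0.00833333° lon, +8·0.00416667° lat → SW at lon -104.1°, lat 36.3667°.
Cell spans 0.00833333° lon × 0.00416667° lat. NE corner is SW corner plus one full cell.
latitude 36.37083, longitude -104.09167.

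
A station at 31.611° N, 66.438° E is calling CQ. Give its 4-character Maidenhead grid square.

Shift to the Maidenhead origin (180°W, 90°S): lon 246.44, lat 121.61.
Field: 246.44/20 → 12 → M, 121.61/10 → 12 → M; chars MM.
Square: 6.44/2 → 3, 1.61/1 → 1; chars 31.

MM31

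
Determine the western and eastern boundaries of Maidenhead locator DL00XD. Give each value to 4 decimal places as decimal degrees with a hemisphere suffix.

Field D=3, L=11: +3·20° lon, +11·10° lat → SW at lon -120°, lat 20°.
Square 0, 0: +0·2° lon, +0·1° lat → SW at lon -120°, lat 20°.
Subsquare x=23, d=3: +23·0.0833333° lon, +3·0.0416667° lat → SW at lon -118.083°, lat 20.125°.
Cell spans 0.0833333° lon × 0.0416667° lat.
west 118.0833° W, east 118.0000° W.

118.0833° W, 118.0000° W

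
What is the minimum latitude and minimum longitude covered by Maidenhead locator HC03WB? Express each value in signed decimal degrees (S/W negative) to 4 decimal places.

-66.9583, -38.1667

Field H=7, C=2: +7·20° lon, +2·10° lat → SW at lon -40°, lat -70°.
Square 0, 3: +0·2° lon, +3·1° lat → SW at lon -40°, lat -67°.
Subsquare w=22, b=1: +22·0.0833333° lon, +1·0.0416667° lat → SW at lon -38.1667°, lat -66.9583°.
latitude -66.9583, longitude -38.1667.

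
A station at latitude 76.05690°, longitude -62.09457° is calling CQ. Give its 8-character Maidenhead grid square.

Shift to the Maidenhead origin (180°W, 90°S): lon 117.90543, lat 166.05690.
Field: 117.90543/20 → 5 → F, 166.05690/10 → 16 → Q; chars FQ.
Square: 17.90543/2 → 8, 6.05690/1 → 6; chars 86.
Subsquare: 1.90543/0.0833333 → 22 → w, 0.05690/0.0416667 → 1 → b; chars wb.
Extended square: 0.07210/0.00833333 → 8, 0.01523/0.00416667 → 3; chars 83.

FQ86wb83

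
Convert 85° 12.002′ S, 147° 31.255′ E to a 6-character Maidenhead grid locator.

QA34st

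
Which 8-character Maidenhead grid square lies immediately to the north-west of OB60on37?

OB60on28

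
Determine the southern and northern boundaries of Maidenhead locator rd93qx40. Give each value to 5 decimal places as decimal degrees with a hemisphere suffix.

56.04167° S, 56.03750° S

Field R=17, D=3: +17·20° lon, +3·10° lat → SW at lon 160°, lat -60°.
Square 9, 3: +9·2° lon, +3·1° lat → SW at lon 178°, lat -57°.
Subsquare q=16, x=23: +16·0.0833333° lon, +23·0.0416667° lat → SW at lon 179.333°, lat -56.0417°.
Extended square 4, 0: +4·0.00833333° lon, +0·0.00416667° lat → SW at lon 179.367°, lat -56.0417°.
Cell spans 0.00833333° lon × 0.00416667° lat.
south 56.04167° S, north 56.03750° S.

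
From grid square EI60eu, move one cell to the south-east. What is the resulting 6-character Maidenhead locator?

EI60ft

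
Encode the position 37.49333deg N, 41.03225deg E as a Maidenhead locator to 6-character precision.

LM07ml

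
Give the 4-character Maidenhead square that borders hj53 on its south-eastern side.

HJ62

Longitude square 5; +1 → 6.
Latitude square 3; −1 → 2.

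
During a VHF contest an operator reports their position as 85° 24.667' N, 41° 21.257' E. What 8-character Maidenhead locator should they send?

LR05qj28

Add 180° to longitude and 90° to latitude: 221.35428, 175.41112.
Field: 221.35428/20 → 11 → L, 175.41112/10 → 17 → R; chars LR.
Square: 1.35428/2 → 0, 5.41112/1 → 5; chars 05.
Subsquare: 1.35428/0.0833333 → 16 → q, 0.41112/0.0416667 → 9 → j; chars qj.
Extended square: 0.02095/0.00833333 → 2, 0.03612/0.00416667 → 8; chars 28.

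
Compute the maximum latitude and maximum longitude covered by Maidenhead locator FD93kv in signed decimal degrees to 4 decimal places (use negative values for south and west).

-56.0833, -61.0833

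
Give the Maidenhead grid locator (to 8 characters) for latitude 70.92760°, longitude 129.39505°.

PQ40qw72

Add 180° to longitude and 90° to latitude: 309.39505, 160.92760.
Field (20°×10°, letters A–R): 309.39505/20 → 15 → P, 160.92760/10 → 16 → Q; chars PQ.
Square (2°×1°, digits 0–9): 9.39505/2 → 4, 0.92760/1 → 0; chars 40.
Subsquare (5′×2.5′, letters a–x): 1.39505/0.0833333 → 16 → q, 0.92760/0.0416667 → 22 → w; chars qw.
Extended square (30″×15″, digits 0–9): 0.06172/0.00833333 → 7, 0.01093/0.00416667 → 2; chars 72.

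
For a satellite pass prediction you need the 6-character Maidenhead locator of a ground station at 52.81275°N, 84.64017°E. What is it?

NO22ht

Shift to the Maidenhead origin (180°W, 90°S): lon 264.6402, lat 142.8127.
Field: lon ⌊264.6402/20⌋ = 13 → N; lat ⌊142.8127/10⌋ = 14 → O.
Square: lon ⌊4.6402/2⌋ = 2; lat ⌊2.8127/1⌋ = 2.
Subsquare: lon ⌊0.6402/0.0833333⌋ = 7 → h; lat ⌊0.8127/0.0416667⌋ = 19 → t.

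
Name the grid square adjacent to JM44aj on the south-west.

JM34xi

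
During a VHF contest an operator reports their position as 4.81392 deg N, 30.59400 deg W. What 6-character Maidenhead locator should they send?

Shift to the Maidenhead origin (180°W, 90°S): lon 149.4060, lat 94.8139.
Field: 149.4060/20 → 7 → H, 94.8139/10 → 9 → J; chars HJ.
Square: 9.4060/2 → 4, 4.8139/1 → 4; chars 44.
Subsquare: 1.4060/0.0833333 → 16 → q, 0.8139/0.0416667 → 19 → t; chars qt.

HJ44qt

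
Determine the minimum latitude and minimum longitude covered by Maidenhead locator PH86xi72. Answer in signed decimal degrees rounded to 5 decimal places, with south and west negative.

-13.65833, 137.97500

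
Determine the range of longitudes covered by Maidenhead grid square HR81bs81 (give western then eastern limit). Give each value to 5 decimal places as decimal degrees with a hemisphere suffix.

Field H=7, R=17: +7·20° lon, +17·10° lat → SW at lon -40°, lat 80°.
Square 8, 1: +8·2° lon, +1·1° lat → SW at lon -24°, lat 81°.
Subsquare b=1, s=18: +1·0.0833333° lon, +18·0.0416667° lat → SW at lon -23.9167°, lat 81.75°.
Extended square 8, 1: +8·0.00833333° lon, +1·0.00416667° lat → SW at lon -23.85°, lat 81.7542°.
Cell spans 0.00833333° lon × 0.00416667° lat.
west 23.85000° W, east 23.84167° W.

23.85000° W, 23.84167° W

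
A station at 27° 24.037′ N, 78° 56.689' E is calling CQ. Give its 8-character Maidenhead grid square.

Add 180° to longitude and 90° to latitude: 258.94482, 117.40062.
Field: lon ⌊258.94482/20⌋ = 12 → M; lat ⌊117.40062/10⌋ = 11 → L.
Square: lon ⌊18.94482/2⌋ = 9; lat ⌊7.40062/1⌋ = 7.
Subsquare: lon ⌊0.94482/0.0833333⌋ = 11 → l; lat ⌊0.40062/0.0416667⌋ = 9 → j.
Extended square: lon ⌊0.02815/0.00833333⌋ = 3; lat ⌊0.02562/0.00416667⌋ = 6.

ML97lj36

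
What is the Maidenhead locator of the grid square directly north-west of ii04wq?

Longitude subsquare w = 22; −1 → 21 = v.
Latitude subsquare q = 16; +1 → 17 = r.

II04vr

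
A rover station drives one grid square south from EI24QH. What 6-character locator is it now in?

Latitude subsquare h = 7; −1 → 6 = g.
The longitude characters are unchanged.

EI24qg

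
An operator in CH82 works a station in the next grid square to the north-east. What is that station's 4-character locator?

Longitude square 8; +1 → 9.
Latitude square 2; +1 → 3.

CH93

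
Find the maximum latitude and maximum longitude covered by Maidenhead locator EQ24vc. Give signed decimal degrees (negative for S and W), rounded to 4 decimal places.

Field E=4, Q=16: +4·20° lon, +16·10° lat → SW at lon -100°, lat 70°.
Square 2, 4: +2·2° lon, +4·1° lat → SW at lon -96°, lat 74°.
Subsquare v=21, c=2: +21·0.0833333° lon, +2·0.0416667° lat → SW at lon -94.25°, lat 74.0833°.
Cell spans 0.0833333° lon × 0.0416667° lat. NE corner is SW corner plus one full cell.
latitude 74.1250, longitude -94.1667.

74.1250, -94.1667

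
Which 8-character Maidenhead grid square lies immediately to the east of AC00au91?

AC00bu01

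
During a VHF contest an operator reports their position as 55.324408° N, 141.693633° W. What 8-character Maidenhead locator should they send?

BO95dh67

Shift to the Maidenhead origin (180°W, 90°S): lon 38.30637, lat 145.32441.
Field: 38.30637/20 → 1 → B, 145.32441/10 → 14 → O; chars BO.
Square: 18.30637/2 → 9, 5.32441/1 → 5; chars 95.
Subsquare: 0.30637/0.0833333 → 3 → d, 0.32441/0.0416667 → 7 → h; chars dh.
Extended square: 0.05637/0.00833333 → 6, 0.03274/0.00416667 → 7; chars 67.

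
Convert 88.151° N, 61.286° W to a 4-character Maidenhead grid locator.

FR98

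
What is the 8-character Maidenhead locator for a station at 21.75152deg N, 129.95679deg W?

CL51as50

Shift to the Maidenhead origin (180°W, 90°S): lon 50.04321, lat 111.75152.
Field: 50.04321/20 → 2 → C, 111.75152/10 → 11 → L; chars CL.
Square: 10.04321/2 → 5, 1.75152/1 → 1; chars 51.
Subsquare: 0.04321/0.0833333 → 0 → a, 0.75152/0.0416667 → 18 → s; chars as.
Extended square: 0.04321/0.00833333 → 5, 0.00152/0.00416667 → 0; chars 50.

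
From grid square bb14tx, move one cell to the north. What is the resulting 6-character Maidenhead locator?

Latitude subsquare x = 23; +1 → 24, wraps to 0 = a, carry into square.
Latitude square 4; +1 → 5.
The longitude characters are unchanged.

BB15ta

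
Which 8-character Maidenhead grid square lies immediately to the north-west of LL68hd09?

Longitude extended square 0; −1 → -1, wraps to 9, carry into subsquare.
Longitude subsquare h = 7; −1 → 6 = g.
Latitude extended square 9; +1 → 10, wraps to 0, carry into subsquare.
Latitude subsquare d = 3; +1 → 4 = e.

LL68ge90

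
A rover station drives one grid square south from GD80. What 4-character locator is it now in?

Latitude square 0; −1 → -1, wraps to 9, carry into field.
Latitude field D = 3; −1 → 2 = C.
The longitude characters are unchanged.

GC89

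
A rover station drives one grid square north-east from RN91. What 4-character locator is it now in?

Longitude square 9; +1 → 10, wraps to 0, carry into field.
Longitude field R = 17; +1 → 18, wraps to 0 = A, wrapping around the antimeridian.
Latitude square 1; +1 → 2.

AN02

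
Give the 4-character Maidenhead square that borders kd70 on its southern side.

KC79

Latitude square 0; −1 → -1, wraps to 9, carry into field.
Latitude field D = 3; −1 → 2 = C.
The longitude characters are unchanged.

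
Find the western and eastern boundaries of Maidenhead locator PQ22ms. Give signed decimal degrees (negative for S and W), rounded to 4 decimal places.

125.0000, 125.0833

Field P=15, Q=16: +15·20° lon, +16·10° lat → SW at lon 120°, lat 70°.
Square 2, 2: +2·2° lon, +2·1° lat → SW at lon 124°, lat 72°.
Subsquare m=12, s=18: +12·0.0833333° lon, +18·0.0416667° lat → SW at lon 125°, lat 72.75°.
Cell spans 0.0833333° lon × 0.0416667° lat.
west 125.0000, east 125.0833.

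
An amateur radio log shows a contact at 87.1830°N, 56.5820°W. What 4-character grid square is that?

GR17

Offset from 180°W / 90°S: lon 123.42°, lat 177.18°.
Field: 123.42/20 → 6 → G, 177.18/10 → 17 → R; chars GR.
Square: 3.42/2 → 1, 7.18/1 → 7; chars 17.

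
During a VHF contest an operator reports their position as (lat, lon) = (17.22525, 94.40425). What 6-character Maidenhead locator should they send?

NK77ef

Shift to the Maidenhead origin (180°W, 90°S): lon 274.4042, lat 107.2253.
Field (20°×10°, letters A–R): lon ⌊274.4042/20⌋ = 13 → N; lat ⌊107.2253/10⌋ = 10 → K.
Square (2°×1°, digits 0–9): lon ⌊14.4042/2⌋ = 7; lat ⌊7.2253/1⌋ = 7.
Subsquare (5′×2.5′, letters a–x): lon ⌊0.4042/0.0833333⌋ = 4 → e; lat ⌊0.2253/0.0416667⌋ = 5 → f.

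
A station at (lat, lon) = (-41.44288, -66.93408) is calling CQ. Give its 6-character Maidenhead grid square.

Offset from 180°W / 90°S: lon 113.0659°, lat 48.5571°.
Field (20°×10°, letters A–R): 113.0659/20 → 5 → F, 48.5571/10 → 4 → E; chars FE.
Square (2°×1°, digits 0–9): 13.0659/2 → 6, 8.5571/1 → 8; chars 68.
Subsquare (5′×2.5′, letters a–x): 1.0659/0.0833333 → 12 → m, 0.5571/0.0416667 → 13 → n; chars mn.

FE68mn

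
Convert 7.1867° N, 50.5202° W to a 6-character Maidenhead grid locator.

GJ47re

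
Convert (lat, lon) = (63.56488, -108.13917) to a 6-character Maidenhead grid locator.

Add 180° to longitude and 90° to latitude: 71.8608, 153.5649.
Field: lon ⌊71.8608/20⌋ = 3 → D; lat ⌊153.5649/10⌋ = 15 → P.
Square: lon ⌊11.8608/2⌋ = 5; lat ⌊3.5649/1⌋ = 3.
Subsquare: lon ⌊1.8608/0.0833333⌋ = 22 → w; lat ⌊0.5649/0.0416667⌋ = 13 → n.

DP53wn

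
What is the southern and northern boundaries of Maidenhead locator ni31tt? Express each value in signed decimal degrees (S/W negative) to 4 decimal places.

-8.2083, -8.1667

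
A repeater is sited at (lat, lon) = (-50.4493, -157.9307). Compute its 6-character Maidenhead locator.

Shift to the Maidenhead origin (180°W, 90°S): lon 22.0693, lat 39.5507.
Field: lon ⌊22.0693/20⌋ = 1 → B; lat ⌊39.5507/10⌋ = 3 → D.
Square: lon ⌊2.0693/2⌋ = 1; lat ⌊9.5507/1⌋ = 9.
Subsquare: lon ⌊0.0693/0.0833333⌋ = 0 → a; lat ⌊0.5507/0.0416667⌋ = 13 → n.

BD19an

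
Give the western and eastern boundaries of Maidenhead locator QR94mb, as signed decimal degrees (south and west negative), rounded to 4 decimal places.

159.0000, 159.0833

Field Q=16, R=17: +16·20° lon, +17·10° lat → SW at lon 140°, lat 80°.
Square 9, 4: +9·2° lon, +4·1° lat → SW at lon 158°, lat 84°.
Subsquare m=12, b=1: +12·0.0833333° lon, +1·0.0416667° lat → SW at lon 159°, lat 84.0417°.
Cell spans 0.0833333° lon × 0.0416667° lat.
west 159.0000, east 159.0833.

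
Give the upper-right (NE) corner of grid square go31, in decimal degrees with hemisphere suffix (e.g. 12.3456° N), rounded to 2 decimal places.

Field G=6, O=14: +6·20° lon, +14·10° lat → SW at lon -60°, lat 50°.
Square 3, 1: +3·2° lon, +1·1° lat → SW at lon -54°, lat 51°.
Cell spans 2° lon × 1° lat. NE corner is SW corner plus one full cell.
latitude 52.00° N, longitude 52.00° W.

52.00° N, 52.00° W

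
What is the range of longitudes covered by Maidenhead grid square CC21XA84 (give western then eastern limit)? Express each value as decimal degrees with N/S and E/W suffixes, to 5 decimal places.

134.01667° W, 134.00833° W

Field C=2, C=2: +2·20° lon, +2·10° lat → SW at lon -140°, lat -70°.
Square 2, 1: +2·2° lon, +1·1° lat → SW at lon -136°, lat -69°.
Subsquare x=23, a=0: +23·0.0833333° lon, +0·0.0416667° lat → SW at lon -134.083°, lat -69°.
Extended square 8, 4: +8·0.00833333° lon, +4·0.00416667° lat → SW at lon -134.017°, lat -68.9833°.
Cell spans 0.00833333° lon × 0.00416667° lat.
west 134.01667° W, east 134.00833° W.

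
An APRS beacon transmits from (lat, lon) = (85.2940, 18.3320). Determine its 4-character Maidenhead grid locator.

Offset from 180°W / 90°S: lon 198.33°, lat 175.29°.
Field: lon ⌊198.33/20⌋ = 9 → J; lat ⌊175.29/10⌋ = 17 → R.
Square: lon ⌊18.33/2⌋ = 9; lat ⌊5.29/1⌋ = 5.

JR95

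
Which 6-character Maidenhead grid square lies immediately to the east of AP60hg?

AP60ig

Longitude subsquare h = 7; +1 → 8 = i.
The latitude characters are unchanged.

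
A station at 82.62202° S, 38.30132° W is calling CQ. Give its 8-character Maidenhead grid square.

HA07uj30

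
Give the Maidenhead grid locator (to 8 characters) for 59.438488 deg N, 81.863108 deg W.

Add 180° to longitude and 90° to latitude: 98.13689, 149.43849.
Field: 98.13689/20 → 4 → E, 149.43849/10 → 14 → O; chars EO.
Square: 18.13689/2 → 9, 9.43849/1 → 9; chars 99.
Subsquare: 0.13689/0.0833333 → 1 → b, 0.43849/0.0416667 → 10 → k; chars bk.
Extended square: 0.05356/0.00833333 → 6, 0.02182/0.00416667 → 5; chars 65.

EO99bk65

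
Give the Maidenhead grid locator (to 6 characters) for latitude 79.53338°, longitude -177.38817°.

Shift to the Maidenhead origin (180°W, 90°S): lon 2.6118, lat 169.5334.
Field (20°×10°, letters A–R): 2.6118/20 → 0 → A, 169.5334/10 → 16 → Q; chars AQ.
Square (2°×1°, digits 0–9): 2.6118/2 → 1, 9.5334/1 → 9; chars 19.
Subsquare (5′×2.5′, letters a–x): 0.6118/0.0833333 → 7 → h, 0.5334/0.0416667 → 12 → m; chars hm.

AQ19hm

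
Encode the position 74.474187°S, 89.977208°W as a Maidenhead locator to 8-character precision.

Add 180° to longitude and 90° to latitude: 90.02279, 15.52581.
Field (20°×10°, letters A–R): 90.02279/20 → 4 → E, 15.52581/10 → 1 → B; chars EB.
Square (2°×1°, digits 0–9): 10.02279/2 → 5, 5.52581/1 → 5; chars 55.
Subsquare (5′×2.5′, letters a–x): 0.02279/0.0833333 → 0 → a, 0.52581/0.0416667 → 12 → m; chars am.
Extended square (30″×15″, digits 0–9): 0.02279/0.00833333 → 2, 0.02581/0.00416667 → 6; chars 26.

EB55am26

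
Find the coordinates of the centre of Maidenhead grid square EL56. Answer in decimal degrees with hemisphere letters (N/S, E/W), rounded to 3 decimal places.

Field E=4, L=11: +4·20° lon, +11·10° lat → SW at lon -100°, lat 20°.
Square 5, 6: +5·2° lon, +6·1° lat → SW at lon -90°, lat 26°.
Cell spans 2° lon × 1° lat. Centre is SW corner plus half of each.
latitude 26.500° N, longitude 89.000° W.

26.500° N, 89.000° W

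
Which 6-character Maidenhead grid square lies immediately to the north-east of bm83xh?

BM93ai

Longitude subsquare x = 23; +1 → 24, wraps to 0 = a, carry into square.
Longitude square 8; +1 → 9.
Latitude subsquare h = 7; +1 → 8 = i.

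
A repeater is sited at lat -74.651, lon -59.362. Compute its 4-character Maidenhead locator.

GB05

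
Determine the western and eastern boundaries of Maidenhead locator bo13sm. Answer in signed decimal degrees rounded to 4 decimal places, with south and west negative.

-156.5000, -156.4167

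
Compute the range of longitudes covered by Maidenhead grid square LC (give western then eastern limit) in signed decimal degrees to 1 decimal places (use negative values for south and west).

Field L=11, C=2: +11·20° lon, +2·10° lat → SW at lon 40°, lat -70°.
Cell spans 20° lon × 10° lat.
west 40.0, east 60.0.

40.0, 60.0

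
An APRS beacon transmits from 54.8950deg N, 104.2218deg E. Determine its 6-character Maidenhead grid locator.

OO24cv

Offset from 180°W / 90°S: lon 284.2218°, lat 144.8950°.
Field: 284.2218/20 → 14 → O, 144.8950/10 → 14 → O; chars OO.
Square: 4.2218/2 → 2, 4.8950/1 → 4; chars 24.
Subsquare: 0.2218/0.0833333 → 2 → c, 0.8950/0.0416667 → 21 → v; chars cv.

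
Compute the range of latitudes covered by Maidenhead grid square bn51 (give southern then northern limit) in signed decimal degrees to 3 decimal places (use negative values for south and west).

Field B=1, N=13: +1·20° lon, +13·10° lat → SW at lon -160°, lat 40°.
Square 5, 1: +5·2° lon, +1·1° lat → SW at lon -150°, lat 41°.
Cell spans 2° lon × 1° lat.
south 41.000, north 42.000.

41.000, 42.000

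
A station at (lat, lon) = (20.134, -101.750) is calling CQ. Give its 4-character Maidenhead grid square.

DL90

Add 180° to longitude and 90° to latitude: 78.25, 110.13.
Field: 78.25/20 → 3 → D, 110.13/10 → 11 → L; chars DL.
Square: 18.25/2 → 9, 0.13/1 → 0; chars 90.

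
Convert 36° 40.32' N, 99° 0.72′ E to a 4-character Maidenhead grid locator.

NM96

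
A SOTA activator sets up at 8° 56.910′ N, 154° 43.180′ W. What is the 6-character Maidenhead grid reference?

BJ28pw

Add 180° to longitude and 90° to latitude: 25.2803, 98.9485.
Field (20°×10°, letters A–R): lon ⌊25.2803/20⌋ = 1 → B; lat ⌊98.9485/10⌋ = 9 → J.
Square (2°×1°, digits 0–9): lon ⌊5.2803/2⌋ = 2; lat ⌊8.9485/1⌋ = 8.
Subsquare (5′×2.5′, letters a–x): lon ⌊1.2803/0.0833333⌋ = 15 → p; lat ⌊0.9485/0.0416667⌋ = 22 → w.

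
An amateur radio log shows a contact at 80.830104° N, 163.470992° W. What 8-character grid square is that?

AR80gt39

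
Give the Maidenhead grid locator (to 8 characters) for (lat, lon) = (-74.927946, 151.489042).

QB55rb87

Offset from 180°W / 90°S: lon 331.48904°, lat 15.07205°.
Field: lon ⌊331.48904/20⌋ = 16 → Q; lat ⌊15.07205/10⌋ = 1 → B.
Square: lon ⌊11.48904/2⌋ = 5; lat ⌊5.07205/1⌋ = 5.
Subsquare: lon ⌊1.48904/0.0833333⌋ = 17 → r; lat ⌊0.07205/0.0416667⌋ = 1 → b.
Extended square: lon ⌊0.07238/0.00833333⌋ = 8; lat ⌊0.03039/0.00416667⌋ = 7.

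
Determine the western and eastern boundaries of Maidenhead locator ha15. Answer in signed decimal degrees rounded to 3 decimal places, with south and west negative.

Field H=7, A=0: +7·20° lon, +0·10° lat → SW at lon -40°, lat -90°.
Square 1, 5: +1·2° lon, +5·1° lat → SW at lon -38°, lat -85°.
Cell spans 2° lon × 1° lat.
west -38.000, east -36.000.

-38.000, -36.000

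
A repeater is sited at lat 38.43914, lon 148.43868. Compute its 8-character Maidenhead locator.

QM48fk25

Shift to the Maidenhead origin (180°W, 90°S): lon 328.43868, lat 128.43914.
Field: lon ⌊328.43868/20⌋ = 16 → Q; lat ⌊128.43914/10⌋ = 12 → M.
Square: lon ⌊8.43868/2⌋ = 4; lat ⌊8.43914/1⌋ = 8.
Subsquare: lon ⌊0.43868/0.0833333⌋ = 5 → f; lat ⌊0.43914/0.0416667⌋ = 10 → k.
Extended square: lon ⌊0.02201/0.00833333⌋ = 2; lat ⌊0.02247/0.00416667⌋ = 5.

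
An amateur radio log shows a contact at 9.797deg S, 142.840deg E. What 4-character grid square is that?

QI10

Add 180° to longitude and 90° to latitude: 322.84, 80.20.
Field: lon ⌊322.84/20⌋ = 16 → Q; lat ⌊80.20/10⌋ = 8 → I.
Square: lon ⌊2.84/2⌋ = 1; lat ⌊0.20/1⌋ = 0.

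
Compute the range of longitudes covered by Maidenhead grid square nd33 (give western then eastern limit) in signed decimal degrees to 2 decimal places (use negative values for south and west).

86.00, 88.00

Field N=13, D=3: +13·20° lon, +3·10° lat → SW at lon 80°, lat -60°.
Square 3, 3: +3·2° lon, +3·1° lat → SW at lon 86°, lat -57°.
Cell spans 2° lon × 1° lat.
west 86.00, east 88.00.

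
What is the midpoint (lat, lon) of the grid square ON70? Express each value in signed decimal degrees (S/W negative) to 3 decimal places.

Field O=14, N=13: +14·20° lon, +13·10° lat → SW at lon 100°, lat 40°.
Square 7, 0: +7·2° lon, +0·1° lat → SW at lon 114°, lat 40°.
Cell spans 2° lon × 1° lat. Centre is SW corner plus half of each.
latitude 40.500, longitude 115.000.

40.500, 115.000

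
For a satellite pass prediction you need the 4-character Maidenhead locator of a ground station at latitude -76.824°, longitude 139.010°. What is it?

PB93

Offset from 180°W / 90°S: lon 319.01°, lat 13.18°.
Field: lon ⌊319.01/20⌋ = 15 → P; lat ⌊13.18/10⌋ = 1 → B.
Square: lon ⌊19.01/2⌋ = 9; lat ⌊3.18/1⌋ = 3.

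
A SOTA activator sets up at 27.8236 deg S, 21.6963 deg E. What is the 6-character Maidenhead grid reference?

Shift to the Maidenhead origin (180°W, 90°S): lon 201.6963, lat 62.1764.
Field: 201.6963/20 → 10 → K, 62.1764/10 → 6 → G; chars KG.
Square: 1.6963/2 → 0, 2.1764/1 → 2; chars 02.
Subsquare: 1.6963/0.0833333 → 20 → u, 0.1764/0.0416667 → 4 → e; chars ue.

KG02ue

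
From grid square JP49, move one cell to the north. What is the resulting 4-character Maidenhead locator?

JQ40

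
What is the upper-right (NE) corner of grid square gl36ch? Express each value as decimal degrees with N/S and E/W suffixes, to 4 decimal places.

26.3333° N, 53.7500° W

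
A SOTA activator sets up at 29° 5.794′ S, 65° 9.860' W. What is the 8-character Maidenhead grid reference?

Add 180° to longitude and 90° to latitude: 114.83567, 60.90343.
Field: 114.83567/20 → 5 → F, 60.90343/10 → 6 → G; chars FG.
Square: 14.83567/2 → 7, 0.90343/1 → 0; chars 70.
Subsquare: 0.83567/0.0833333 → 10 → k, 0.90343/0.0416667 → 21 → v; chars kv.
Extended square: 0.00233/0.00833333 → 0, 0.02843/0.00416667 → 6; chars 06.

FG70kv06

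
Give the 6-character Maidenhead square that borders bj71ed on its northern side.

BJ71ee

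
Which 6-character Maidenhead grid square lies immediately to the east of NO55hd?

NO55id

Longitude subsquare h = 7; +1 → 8 = i.
The latitude characters are unchanged.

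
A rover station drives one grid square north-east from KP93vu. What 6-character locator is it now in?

KP93wv

Longitude subsquare v = 21; +1 → 22 = w.
Latitude subsquare u = 20; +1 → 21 = v.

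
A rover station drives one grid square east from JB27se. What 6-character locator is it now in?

JB27te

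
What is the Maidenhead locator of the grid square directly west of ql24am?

Longitude subsquare a = 0; −1 → -1, wraps to 23 = x, carry into square.
Longitude square 2; −1 → 1.
The latitude characters are unchanged.

QL14xm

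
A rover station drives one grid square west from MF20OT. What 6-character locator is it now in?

Longitude subsquare o = 14; −1 → 13 = n.
The latitude characters are unchanged.

MF20nt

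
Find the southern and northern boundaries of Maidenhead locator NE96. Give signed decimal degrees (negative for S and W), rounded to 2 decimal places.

Field N=13, E=4: +13·20° lon, +4·10° lat → SW at lon 80°, lat -50°.
Square 9, 6: +9·2° lon, +6·1° lat → SW at lon 98°, lat -44°.
Cell spans 2° lon × 1° lat.
south -44.00, north -43.00.

-44.00, -43.00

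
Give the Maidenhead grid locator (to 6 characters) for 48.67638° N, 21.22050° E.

Add 180° to longitude and 90° to latitude: 201.2205, 138.6764.
Field (20°×10°, letters A–R): 201.2205/20 → 10 → K, 138.6764/10 → 13 → N; chars KN.
Square (2°×1°, digits 0–9): 1.2205/2 → 0, 8.6764/1 → 8; chars 08.
Subsquare (5′×2.5′, letters a–x): 1.2205/0.0833333 → 14 → o, 0.6764/0.0416667 → 16 → q; chars oq.

KN08oq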